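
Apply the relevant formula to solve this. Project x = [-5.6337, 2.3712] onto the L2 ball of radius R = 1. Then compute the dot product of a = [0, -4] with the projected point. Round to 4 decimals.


Step 1: Compute ||x|| (intermediates to 6 decimals).
||x|| = sqrt((-5.6337)^2 + 2.3712^2) = 6.112378
Step 2: Project.
Since ||x|| > R, scale = R/||x|| = 1/6.112378 = 0.163602, proj(x) = scale * x
proj(x) = [-0.921685, 0.387933]
Step 3: Dot product.
a^T * proj(x) = 0*(-0.921685) - 4*0.387933 = -1.5517


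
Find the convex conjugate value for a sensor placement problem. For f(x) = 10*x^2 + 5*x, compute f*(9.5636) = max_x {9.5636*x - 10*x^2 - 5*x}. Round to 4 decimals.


f*(y) = sup_x {y*x - a*x^2 - b*x} = sup_x {(y-b)*x - a*x^2}
FOC: (y - b) - 2a*x = 0 => x* = (y - b)/(2a)
x* = (9.5636 - 5)/(2*10) = 0.2282
f*(9.5636) = (y-b)^2/(4a) = (9.5636 - 5)^2/(4*10)
= 20.8264/40 = 0.5207


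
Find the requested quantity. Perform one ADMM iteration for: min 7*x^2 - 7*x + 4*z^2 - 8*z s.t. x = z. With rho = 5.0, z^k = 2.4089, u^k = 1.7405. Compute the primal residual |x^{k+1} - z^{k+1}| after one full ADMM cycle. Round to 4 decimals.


ADMM iteration with rho = 5.0, z^k = 2.4089, u^k = 1.7405
Step 1: x-update.
Minimize 7*x^2 - 7*x + (5.0/2)*(x - 2.4089 + 1.7405)^2
FOC: (2*7 + 5.0)*x = 7 + 5.0*(2.4089 - 1.7405)
x^{k+1} = 0.5443
Step 2: z-update.
Minimize 4*z^2 - 8*z + (5.0/2)*(0.5443 - z + 1.7405)^2
FOC: (2*4 + 5.0)*z = 8 + 5.0*(0.5443 + 1.7405)
z^{k+1} = 1.4942
Step 3: u-update.
u^{k+1} = 1.7405 + 0.5443 - 1.4942 = 0.7907
Step 4: Primal residual = |0.5443 - 1.4942| = 0.9498


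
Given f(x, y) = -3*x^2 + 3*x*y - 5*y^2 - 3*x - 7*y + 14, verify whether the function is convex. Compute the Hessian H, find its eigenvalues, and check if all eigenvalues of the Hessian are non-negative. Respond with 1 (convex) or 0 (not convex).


The Hessian of f(x,y) = -3*x^2 + 3*x*y - 5*y^2 - 3*x - 7*y + 14 is:
H = [[-6, 3], [3, -10]]
Trace = -6 - 10 = -16
Determinant = -6*-10 - (3)^2 = 51
Discriminant = (-16)^2 - 4*51 = 52.0
Eigenvalues: lambda_1 = -11.6056, lambda_2 = -4.3944
The function is not convex.

0


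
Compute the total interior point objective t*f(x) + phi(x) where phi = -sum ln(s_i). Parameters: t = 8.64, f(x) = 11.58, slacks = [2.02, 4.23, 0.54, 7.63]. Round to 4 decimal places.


Step 1: Compute log-barrier.
ln values: [0.7031, 1.4422, -0.6162, 2.0321]
phi = -(0.7031 + 1.4422 - 0.6162 + 2.0321) = -3.5612
Step 2: Compute augmented objective.
t*f(x) = 8.64*11.58 = 100.0512
Total = 100.0512 - 3.5612 = 96.49


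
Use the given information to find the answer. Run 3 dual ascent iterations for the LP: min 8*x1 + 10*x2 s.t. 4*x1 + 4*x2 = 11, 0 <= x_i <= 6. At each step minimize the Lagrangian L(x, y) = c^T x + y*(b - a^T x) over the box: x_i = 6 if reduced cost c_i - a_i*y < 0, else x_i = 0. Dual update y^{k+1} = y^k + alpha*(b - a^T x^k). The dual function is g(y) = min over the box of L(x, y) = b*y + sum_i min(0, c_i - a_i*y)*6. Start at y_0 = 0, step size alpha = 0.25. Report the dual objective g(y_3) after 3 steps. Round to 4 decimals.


Dual ascent for LP: min 8*x1 + 10*x2, 4*x1 + 4*x2 = 11, 0 <= x_i <= 6
Step 1: y^k = 0.0, reduced costs: (8.0, 10.0)
  x^k = (0.0, 0.0), subgradient = b - a^T x = 11.0
  y^{k+1} = 0.0 + 0.25*11.0 = 2.75
Step 2: y^k = 2.75, reduced costs: (-3.0, -1.0)
  x^k = (6.0, 6.0), subgradient = b - a^T x = -37.0
  y^{k+1} = 2.75 + 0.25*-37.0 = -6.5
Step 3: y^k = -6.5, reduced costs: (34.0, 36.0)
  x^k = (0.0, 0.0), subgradient = b - a^T x = 11.0
  y^{k+1} = -6.5 + 0.25*11.0 = -3.75
Dual objective at y_3 = -3.75: reduced costs (23.0, 25.0), box minimizer x = (0.0, 0.0)
g(y_3) = b*y + (c1 - a1*y)*x1 + (c2 - a2*y)*x2 = 11*(-3.75) + 23.0*0.0 + 25.0*0.0 = -41.25 + 0.0 + 0.0 = -41.25


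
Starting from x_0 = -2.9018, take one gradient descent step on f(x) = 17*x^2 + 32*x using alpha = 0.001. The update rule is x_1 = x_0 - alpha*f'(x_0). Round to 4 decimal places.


We compute the gradient at x_0 and apply the update.
f'(x) = 34*x + 32
f'(-2.9018) = 34*-2.9018 + 32 = -66.6612
x_1 = -2.9018 - 0.001*-66.6612 = -2.8351


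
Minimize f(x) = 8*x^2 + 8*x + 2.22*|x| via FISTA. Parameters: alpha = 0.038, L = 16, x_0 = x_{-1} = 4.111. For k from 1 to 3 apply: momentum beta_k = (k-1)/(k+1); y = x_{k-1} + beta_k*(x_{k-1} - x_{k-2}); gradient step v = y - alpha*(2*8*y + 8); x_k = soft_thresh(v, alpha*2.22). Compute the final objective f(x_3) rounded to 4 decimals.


FISTA on f(x) = 8*x^2 + 8*x + 2.22*|x|
L = 16, alpha = 0.038
Iteration 1: beta = 0.0, y = 4.111 + 0.0*(4.111 - 4.111) = 4.111
  grad(y) = 73.776, v = y - alpha*grad = 1.3075
  prox(v) = soft_thresh(1.3075, 0.0844) = 1.2232
Iteration 2: beta = 0.3333, y = 1.2232 + 0.3333*(1.2232 - 4.111) = 0.2605
  grad(y) = 12.1686, v = y - alpha*grad = -0.2019
  prox(v) = soft_thresh(-0.2019, 0.0844) = -0.1175
Iteration 3: beta = 0.5, y = -0.1175 + 0.5*(-0.1175 - 1.2232) = -0.7878
  grad(y) = -4.6055, v = y - alpha*grad = -0.6128
  prox(v) = soft_thresh(-0.6128, 0.0844) = -0.5285
f(x_3) = 8*(-0.5285)^2 + 8*(-0.5285) + 2.22*|-0.5285| = -0.8203


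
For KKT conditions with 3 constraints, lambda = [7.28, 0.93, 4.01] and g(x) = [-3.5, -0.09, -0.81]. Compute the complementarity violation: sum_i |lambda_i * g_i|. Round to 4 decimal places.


KKT complementary slackness check:
lambda_1 * g_1 = 7.28 * -3.5 = -25.48
lambda_2 * g_2 = 0.93 * -0.09 = -0.0837
lambda_3 * g_3 = 4.01 * -0.81 = -3.2481
Total violation = 25.48 + 0.0837 + 3.2481 = 28.8118


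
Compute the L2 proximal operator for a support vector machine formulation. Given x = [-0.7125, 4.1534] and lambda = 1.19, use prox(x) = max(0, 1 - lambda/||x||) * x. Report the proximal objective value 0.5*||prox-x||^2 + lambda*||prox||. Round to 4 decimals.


Step 1: Compute ||x||.
||x|| = 4.2141
Step 2: Compute scaling factor.
scale = max(0, 1 - 1.19/4.2141) = 0.7176
Step 3: prox(x) = [-0.5113, 2.9805]
||prox(x)|| = 3.0241
Step 4: Proximal objective.
0.5*||prox-x||^2 = 0.7081
lambda*||prox|| = 3.5987
Total = 4.3067


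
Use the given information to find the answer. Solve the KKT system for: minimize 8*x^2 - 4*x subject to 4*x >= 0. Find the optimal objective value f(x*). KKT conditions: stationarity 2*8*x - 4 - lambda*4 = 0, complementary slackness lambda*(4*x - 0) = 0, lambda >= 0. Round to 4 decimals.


Step 1: Try lambda = 0 (constraint inactive).
Stationarity: 2*8*x - 4 = 0
x* = 4/(2*8) = 0.25
Check constraint: 4*0.25 = 1.0 >= 0 -- satisfied.
Step 2: Compute optimal value.
f(x*) = 8*0.25^2 - 4*0.25 = -0.5


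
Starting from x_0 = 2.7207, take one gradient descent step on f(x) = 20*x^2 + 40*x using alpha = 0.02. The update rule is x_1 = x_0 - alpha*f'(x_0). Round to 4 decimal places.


We compute the gradient at x_0 and apply the update.
f'(x) = 40*x + 40
f'(2.7207) = 40*2.7207 + 40 = 148.828
x_1 = 2.7207 - 0.02*148.828 = -0.2559


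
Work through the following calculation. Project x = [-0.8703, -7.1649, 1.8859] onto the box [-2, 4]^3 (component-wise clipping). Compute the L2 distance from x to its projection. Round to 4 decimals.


Project each component onto [-2, 4].
clip(-0.8703) = -0.8703, clip(-7.1649) = -2.0, clip(1.8859) = 1.8859
Projection = [-0.8703, -2.0, 1.8859]
Squared diffs: [0.0, 26.6762, 0.0]
Distance = sqrt(26.6762) = 5.1649


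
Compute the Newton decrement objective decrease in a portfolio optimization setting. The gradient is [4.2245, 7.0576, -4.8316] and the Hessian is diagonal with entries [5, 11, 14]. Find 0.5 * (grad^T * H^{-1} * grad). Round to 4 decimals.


Step 1: H is diagonal, so H^(-1) * g = [0.8449, 0.6416, -0.3451].
Step 2: g^T H^(-1) g = sum_i g_i^2 / H_ii
  = (4.2245)^2/5 + (7.0576)^2/11 + (-4.8316)^2/14
  = 3.5693 + 4.5282 + 1.6675 = 9.7649
Step 3: Objective decrease = 0.5 * g^T H^(-1) g = 4.8824


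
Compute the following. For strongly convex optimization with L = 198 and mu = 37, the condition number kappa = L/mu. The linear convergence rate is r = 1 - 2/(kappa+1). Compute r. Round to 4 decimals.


Step 1: Compute the condition number.
kappa = L/mu = 198/37 = 5.3514
Step 2: Compute the convergence rate.
r = 1 - 2/(kappa + 1) = 1 - 2*mu/(L + mu) = (L - mu)/(L + mu) = 161/235 = 0.6851


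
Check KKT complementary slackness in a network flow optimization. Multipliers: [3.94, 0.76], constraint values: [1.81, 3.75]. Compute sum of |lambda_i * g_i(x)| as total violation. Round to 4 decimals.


KKT complementary slackness check:
lambda_1 * g_1 = 3.94 * 1.81 = 7.1314
lambda_2 * g_2 = 0.76 * 3.75 = 2.85
Total violation = 7.1314 + 2.85 = 9.9814


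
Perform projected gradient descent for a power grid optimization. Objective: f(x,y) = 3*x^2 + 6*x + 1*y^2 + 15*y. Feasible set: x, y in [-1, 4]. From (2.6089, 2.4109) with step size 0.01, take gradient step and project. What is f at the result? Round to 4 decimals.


Step 1: Compute gradient at (2.6089, 2.4109).
grad_x = 2*3*2.6089 + 6 = 21.6534
grad_y = 2*1*2.4109 + 15 = 19.8218
Step 2: Gradient step.
x_raw = 2.6089 - 0.01*21.6534 = 2.3924
y_raw = 2.4109 - 0.01*19.8218 = 2.2127
Step 3: Project onto [-1, 4].
x_proj = clip(2.3924) = 2.3924
y_proj = clip(2.2127) = 2.2127
Step 4: Evaluate f.
f(2.3924, 2.2127) = 69.6106


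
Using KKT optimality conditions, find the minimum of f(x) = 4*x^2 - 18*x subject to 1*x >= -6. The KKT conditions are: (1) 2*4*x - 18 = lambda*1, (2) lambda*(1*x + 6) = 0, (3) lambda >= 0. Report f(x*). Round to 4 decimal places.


Step 1: Try lambda = 0 (constraint inactive).
Stationarity: 2*4*x - 18 = 0
x* = 18/(2*4) = 2.25
Check constraint: 1*2.25 = 2.25 >= -6 -- satisfied.
Step 2: Compute optimal value.
f(x*) = 4*2.25^2 - 18*2.25 = -20.25


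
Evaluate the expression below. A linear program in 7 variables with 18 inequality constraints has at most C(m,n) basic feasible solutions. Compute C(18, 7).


Each vertex corresponds to some choice of n active constraints out of m, so the number of vertices is at most C(m, n) = m! / (n!(m-n)!).
m = 18, n = 7
Numerator: 18 * 17 * 16 * 15 * 14 * 13 * 12
Denominator: 7! = 5040
C(18, 7) = 31824


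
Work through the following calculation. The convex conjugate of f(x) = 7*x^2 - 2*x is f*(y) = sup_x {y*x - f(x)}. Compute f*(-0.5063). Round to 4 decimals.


f*(y) = sup_x {y*x - a*x^2 - b*x} = sup_x {(y-b)*x - a*x^2}
FOC: (y - b) - 2a*x = 0 => x* = (y - b)/(2a)
x* = (-0.5063 + 2)/(2*7) = 0.1067
f*(-0.5063) = (y-b)^2/(4a) = (-0.5063 + 2)^2/(4*7)
= 2.2311/28 = 0.0797


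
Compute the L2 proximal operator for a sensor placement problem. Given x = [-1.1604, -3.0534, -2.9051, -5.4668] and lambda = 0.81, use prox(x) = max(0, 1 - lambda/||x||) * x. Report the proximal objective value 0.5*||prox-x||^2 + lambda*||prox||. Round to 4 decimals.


Step 1: Compute ||x||.
||x|| = 6.9997
Step 2: Compute scaling factor.
scale = max(0, 1 - 0.81/6.9997) = 0.8843
Step 3: prox(x) = [-1.0261, -2.7001, -2.5689, -4.8342]
||prox(x)|| = 6.1897
Step 4: Proximal objective.
0.5*||prox-x||^2 = 0.3281
lambda*||prox|| = 5.0137
Total = 5.3417


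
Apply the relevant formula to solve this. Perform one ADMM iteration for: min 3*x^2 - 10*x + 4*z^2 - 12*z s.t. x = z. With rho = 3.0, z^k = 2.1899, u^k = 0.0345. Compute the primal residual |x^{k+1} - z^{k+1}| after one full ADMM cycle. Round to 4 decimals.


ADMM iteration with rho = 3.0, z^k = 2.1899, u^k = 0.0345
Step 1: x-update.
Minimize 3*x^2 - 10*x + (3.0/2)*(x - 2.1899 + 0.0345)^2
FOC: (2*3 + 3.0)*x = 10 + 3.0*(2.1899 - 0.0345)
x^{k+1} = 1.8296
Step 2: z-update.
Minimize 4*z^2 - 12*z + (3.0/2)*(1.8296 - z + 0.0345)^2
FOC: (2*4 + 3.0)*z = 12 + 3.0*(1.8296 + 0.0345)
z^{k+1} = 1.5993
Step 3: u-update.
u^{k+1} = 0.0345 + 1.8296 - 1.5993 = 0.2648
Step 4: Primal residual = |1.8296 - 1.5993| = 0.2303


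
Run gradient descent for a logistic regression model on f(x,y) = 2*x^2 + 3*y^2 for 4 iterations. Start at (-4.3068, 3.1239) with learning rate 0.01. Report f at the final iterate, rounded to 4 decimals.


Gradient descent on f(x,y) = 2*x^2 + 3*y^2.
Starting point: (-4.3068, 3.1239), alpha = 0.01
Step 1: grad_x = 2*2*-4.3068 = -17.2272, grad_y = 2*3*3.1239 = 18.7434
  x_1 = -4.3068 - 0.01*-17.2272 = -4.1345
  y_1 = 3.1239 - 0.01*18.7434 = 2.9365
Step 2: grad_x = 2*2*-4.1345 = -16.5381, grad_y = 2*3*2.9365 = 17.6188
  x_2 = -4.1345 - 0.01*-16.5381 = -3.9691
  y_2 = 2.9365 - 0.01*17.6188 = 2.7603
Step 3: grad_x = 2*2*-3.9691 = -15.8766, grad_y = 2*3*2.7603 = 16.5617
  x_3 = -3.9691 - 0.01*-15.8766 = -3.8104
  y_3 = 2.7603 - 0.01*16.5617 = 2.5947
Step 4: grad_x = 2*2*-3.8104 = -15.2415, grad_y = 2*3*2.5947 = 15.568
  x_4 = -3.8104 - 0.01*-15.2415 = -3.658
  y_4 = 2.5947 - 0.01*15.568 = 2.439
f(-3.658, 2.439) = 2*(-3.658)^2 + 3*2.439^2 = 44.6073


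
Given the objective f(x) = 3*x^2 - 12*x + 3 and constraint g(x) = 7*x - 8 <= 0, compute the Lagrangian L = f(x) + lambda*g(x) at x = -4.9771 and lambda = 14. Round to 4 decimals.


Step 1: Evaluate f(x).
f(-4.9771) = 3*(-4.9771)^2 - 12*(-4.9771) + 3 = 137.0398
Step 2: Evaluate g(x).
g(-4.9771) = 7*-4.9771 - 8 = -42.8397
Step 3: Compute Lagrangian.
L = 137.0398 + 14*-42.8397 = -462.716


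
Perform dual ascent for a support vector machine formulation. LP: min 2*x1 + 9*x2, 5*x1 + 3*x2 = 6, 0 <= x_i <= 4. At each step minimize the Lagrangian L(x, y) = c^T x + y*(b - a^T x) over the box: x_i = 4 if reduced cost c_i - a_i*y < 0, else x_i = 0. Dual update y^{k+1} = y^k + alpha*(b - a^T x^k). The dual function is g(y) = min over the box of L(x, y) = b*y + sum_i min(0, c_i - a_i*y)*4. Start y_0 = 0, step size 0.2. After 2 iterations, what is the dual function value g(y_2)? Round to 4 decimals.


Dual ascent for LP: min 2*x1 + 9*x2, 5*x1 + 3*x2 = 6, 0 <= x_i <= 4
Step 1: y^k = 0.0, reduced costs: (2.0, 9.0)
  x^k = (0.0, 0.0), subgradient = b - a^T x = 6.0
  y^{k+1} = 0.0 + 0.2*6.0 = 1.2
Step 2: y^k = 1.2, reduced costs: (-4.0, 5.4)
  x^k = (4.0, 0.0), subgradient = b - a^T x = -14.0
  y^{k+1} = 1.2 + 0.2*-14.0 = -1.6
Dual objective at y_2 = -1.6: reduced costs (10.0, 13.8), box minimizer x = (0.0, 0.0)
g(y_2) = b*y + (c1 - a1*y)*x1 + (c2 - a2*y)*x2 = 6*(-1.6) + 10.0*0.0 + 13.8*0.0 = -9.6 + 0.0 + 0.0 = -9.6


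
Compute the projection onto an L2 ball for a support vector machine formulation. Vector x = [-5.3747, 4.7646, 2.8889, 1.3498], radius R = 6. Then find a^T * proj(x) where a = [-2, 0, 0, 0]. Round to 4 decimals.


Step 1: Compute ||x|| (intermediates to 6 decimals).
||x|| = sqrt((-5.3747)^2 + 4.7646^2 + 2.8889^2 + 1.3498^2) = 7.858531
Step 2: Project.
Since ||x|| > R, scale = R/||x|| = 6/7.858531 = 0.763501, proj(x) = scale * x
proj(x) = [-4.103589, 3.637777, 2.205678, 1.030574]
Step 3: Dot product.
a^T * proj(x) = -2*(-4.103589) + 0*3.637777 + 0*2.205678 + 0*1.030574 = 8.2072


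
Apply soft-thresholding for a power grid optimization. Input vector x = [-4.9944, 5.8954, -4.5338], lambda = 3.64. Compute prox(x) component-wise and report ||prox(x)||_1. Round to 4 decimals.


Soft-thresholding with lambda = 3.64:
prox(-4.9944) = sign(-4.9944)*max(|-4.9944| - 3.64, 0) = -1.3544
prox(5.8954) = sign(5.8954)*max(|5.8954| - 3.64, 0) = 2.2554
prox(-4.5338) = sign(-4.5338)*max(|-4.5338| - 3.64, 0) = -0.8938
prox(x) = [-1.3544, 2.2554, -0.8938]
||prox(x)||_1 = 1.3544 + 2.2554 + 0.8938 = 4.5036


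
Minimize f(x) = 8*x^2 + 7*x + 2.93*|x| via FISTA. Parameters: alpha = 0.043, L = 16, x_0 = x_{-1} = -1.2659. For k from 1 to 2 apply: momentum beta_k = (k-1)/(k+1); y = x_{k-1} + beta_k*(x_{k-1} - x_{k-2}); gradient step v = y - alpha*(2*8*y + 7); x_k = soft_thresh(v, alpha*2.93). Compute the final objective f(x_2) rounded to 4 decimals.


FISTA on f(x) = 8*x^2 + 7*x + 2.93*|x|
L = 16, alpha = 0.043
Iteration 1: beta = 0.0, y = -1.2659 + 0.0*(-1.2659 + 1.2659) = -1.2659
  grad(y) = -13.2544, v = y - alpha*grad = -0.696
  prox(v) = soft_thresh(-0.696, 0.126) = -0.57
Iteration 2: beta = 0.3333, y = -0.57 + 0.3333*(-0.57 + 1.2659) = -0.338
  grad(y) = 1.5921, v = y - alpha*grad = -0.4065
  prox(v) = soft_thresh(-0.4065, 0.126) = -0.2805
f(x_2) = 8*(-0.2805)^2 + 7*(-0.2805) + 2.93*|-0.2805| = -0.5122


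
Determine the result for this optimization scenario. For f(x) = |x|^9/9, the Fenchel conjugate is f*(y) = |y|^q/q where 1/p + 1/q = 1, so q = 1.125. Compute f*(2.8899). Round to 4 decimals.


The conjugate exponent q satisfies 1/p + 1/q = 1.
p = 9, so q = 9/(9 - 1) = 1.125
|y|^q = 2.8899^1.125 = 3.2998
f*(2.8899) = 3.2998 / 1.125 = 2.9332


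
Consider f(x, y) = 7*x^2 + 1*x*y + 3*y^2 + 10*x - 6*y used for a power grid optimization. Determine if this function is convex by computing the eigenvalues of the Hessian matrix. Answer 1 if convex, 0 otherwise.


The Hessian of f(x,y) = 7*x^2 + 1*x*y + 3*y^2 + 10*x - 6*y is:
H = [[14, 1], [1, 6]]
Trace = 14 + 6 = 20
Determinant = 14*6 - (1)^2 = 83
Discriminant = (20)^2 - 4*83 = 68.0
Eigenvalues: lambda_1 = 5.8769, lambda_2 = 14.1231
The function is convex.

1


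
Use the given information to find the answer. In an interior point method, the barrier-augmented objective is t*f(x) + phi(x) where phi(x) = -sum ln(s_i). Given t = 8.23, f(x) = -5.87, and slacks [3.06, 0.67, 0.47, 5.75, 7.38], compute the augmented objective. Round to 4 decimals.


Step 1: Compute log-barrier.
ln values: [1.1184, -0.4005, -0.755, 1.7492, 1.9988]
phi = -(1.1184 - 0.4005 - 0.755 + 1.7492 + 1.9988) = -3.7109
Step 2: Compute augmented objective.
t*f(x) = 8.23*-5.87 = -48.3101
Total = -48.3101 - 3.7109 = -52.021


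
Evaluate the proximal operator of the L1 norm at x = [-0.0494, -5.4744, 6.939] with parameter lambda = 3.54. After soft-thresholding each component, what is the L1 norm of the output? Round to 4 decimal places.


Soft-thresholding with lambda = 3.54:
prox(-0.0494) = sign(-0.0494)*max(|-0.0494| - 3.54, 0) = 0.0
prox(-5.4744) = sign(-5.4744)*max(|-5.4744| - 3.54, 0) = -1.9344
prox(6.939) = sign(6.939)*max(|6.939| - 3.54, 0) = 3.399
prox(x) = [0.0, -1.9344, 3.399]
||prox(x)||_1 = 0.0 + 1.9344 + 3.399 = 5.3334


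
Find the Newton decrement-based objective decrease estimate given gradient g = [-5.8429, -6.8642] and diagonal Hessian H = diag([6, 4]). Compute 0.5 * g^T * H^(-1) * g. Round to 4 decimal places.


Step 1: H is diagonal, so H^(-1) * g = [-0.9738, -1.7161].
Step 2: g^T H^(-1) g = sum_i g_i^2 / H_ii
  = (-5.8429)^2/6 + (-6.8642)^2/4
  = 5.6899 + 11.7793 = 17.4692
Step 3: Objective decrease = 0.5 * g^T H^(-1) g = 8.7346


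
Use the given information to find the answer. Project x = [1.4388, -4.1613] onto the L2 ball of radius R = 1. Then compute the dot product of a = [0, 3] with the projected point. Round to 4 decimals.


Step 1: Compute ||x|| (intermediates to 6 decimals).
||x|| = sqrt(1.4388^2 + (-4.1613)^2) = 4.403018
Step 2: Project.
Since ||x|| > R, scale = R/||x|| = 1/4.403018 = 0.227117, proj(x) = scale * x
proj(x) = [0.326776, -0.945102]
Step 3: Dot product.
a^T * proj(x) = 0*0.326776 + 3*(-0.945102) = -2.8353


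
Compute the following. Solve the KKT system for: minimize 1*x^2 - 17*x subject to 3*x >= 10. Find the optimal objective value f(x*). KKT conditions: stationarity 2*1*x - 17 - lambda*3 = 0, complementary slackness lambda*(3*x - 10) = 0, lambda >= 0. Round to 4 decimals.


Step 1: Try lambda = 0 (constraint inactive).
Stationarity: 2*1*x - 17 = 0
x* = 17/(2*1) = 8.5
Check constraint: 3*8.5 = 25.5 >= 10 -- satisfied.
Step 2: Compute optimal value.
f(x*) = 1*8.5^2 - 17*8.5 = -72.25


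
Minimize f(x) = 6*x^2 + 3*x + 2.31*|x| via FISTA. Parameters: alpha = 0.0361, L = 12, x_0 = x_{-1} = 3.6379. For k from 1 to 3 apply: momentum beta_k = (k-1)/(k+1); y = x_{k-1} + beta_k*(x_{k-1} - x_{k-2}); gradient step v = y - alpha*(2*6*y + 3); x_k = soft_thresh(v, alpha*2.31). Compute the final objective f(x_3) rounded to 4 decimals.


FISTA on f(x) = 6*x^2 + 3*x + 2.31*|x|
L = 12, alpha = 0.0361
Iteration 1: beta = 0.0, y = 3.6379 + 0.0*(3.6379 - 3.6379) = 3.6379
  grad(y) = 46.6548, v = y - alpha*grad = 1.9537
  prox(v) = soft_thresh(1.9537, 0.0834) = 1.8703
Iteration 2: beta = 0.3333, y = 1.8703 + 0.3333*(1.8703 - 3.6379) = 1.2811
  grad(y) = 18.3727, v = y - alpha*grad = 0.6178
  prox(v) = soft_thresh(0.6178, 0.0834) = 0.5344
Iteration 3: beta = 0.5, y = 0.5344 + 0.5*(0.5344 - 1.8703) = -0.1335
  grad(y) = 1.3978, v = y - alpha*grad = -0.184
  prox(v) = soft_thresh(-0.184, 0.0834) = -0.1006
f(x_3) = 6*(-0.1006)^2 + 3*(-0.1006) + 2.31*|-0.1006| = -0.0087


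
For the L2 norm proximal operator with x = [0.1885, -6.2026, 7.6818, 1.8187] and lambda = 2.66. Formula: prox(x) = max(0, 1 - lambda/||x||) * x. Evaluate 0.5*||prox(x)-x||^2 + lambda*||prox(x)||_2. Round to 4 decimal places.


Step 1: Compute ||x||.
||x|| = 10.0412
Step 2: Compute scaling factor.
scale = max(0, 1 - 2.66/10.0412) = 0.7351
Step 3: prox(x) = [0.1386, -4.5595, 5.6468, 1.3369]
||prox(x)|| = 7.3812
Step 4: Proximal objective.
0.5*||prox-x||^2 = 3.5378
lambda*||prox|| = 19.634
Total = 23.1718


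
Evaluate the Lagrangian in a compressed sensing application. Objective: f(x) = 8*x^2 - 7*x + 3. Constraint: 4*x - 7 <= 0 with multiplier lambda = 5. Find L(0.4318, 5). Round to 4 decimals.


Step 1: Evaluate f(x).
f(0.4318) = 8*0.4318^2 - 7*0.4318 + 3 = 1.469
Step 2: Evaluate g(x).
g(0.4318) = 4*0.4318 - 7 = -5.2728
Step 3: Compute Lagrangian.
L = 1.469 + 5*-5.2728 = -24.895


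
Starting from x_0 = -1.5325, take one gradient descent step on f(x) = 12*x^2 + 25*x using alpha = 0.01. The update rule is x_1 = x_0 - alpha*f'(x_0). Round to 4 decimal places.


We compute the gradient at x_0 and apply the update.
f'(x) = 24*x + 25
f'(-1.5325) = 24*-1.5325 + 25 = -11.78
x_1 = -1.5325 - 0.01*-11.78 = -1.4147


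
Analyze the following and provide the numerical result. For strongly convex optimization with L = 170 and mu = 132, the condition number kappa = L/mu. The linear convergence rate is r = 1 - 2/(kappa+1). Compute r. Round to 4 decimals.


Step 1: Compute the condition number.
kappa = L/mu = 170/132 = 1.2879
Step 2: Compute the convergence rate.
r = 1 - 2/(kappa + 1) = 1 - 2*mu/(L + mu) = (L - mu)/(L + mu) = 38/302 = 0.1258


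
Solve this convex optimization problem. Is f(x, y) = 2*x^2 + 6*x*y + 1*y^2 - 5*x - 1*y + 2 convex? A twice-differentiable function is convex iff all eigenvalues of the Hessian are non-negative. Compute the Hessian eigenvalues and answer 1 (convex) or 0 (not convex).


The Hessian of f(x,y) = 2*x^2 + 6*x*y + 1*y^2 - 5*x - 1*y + 2 is:
H = [[4, 6], [6, 2]]
Trace = 4 + 2 = 6
Determinant = 4*2 - (6)^2 = -28
Discriminant = (6)^2 - 4*-28 = 148.0
Eigenvalues: lambda_1 = -3.0828, lambda_2 = 9.0828
The function is not convex.

0


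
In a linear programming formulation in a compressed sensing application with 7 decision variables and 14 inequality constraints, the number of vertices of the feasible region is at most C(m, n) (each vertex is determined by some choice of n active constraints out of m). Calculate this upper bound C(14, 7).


Each vertex corresponds to some choice of n active constraints out of m, so the number of vertices is at most C(m, n) = m! / (n!(m-n)!).
m = 14, n = 7
Numerator: 14 * 13 * 12 * 11 * 10 * 9 * 8
Denominator: 7! = 5040
C(14, 7) = 3432


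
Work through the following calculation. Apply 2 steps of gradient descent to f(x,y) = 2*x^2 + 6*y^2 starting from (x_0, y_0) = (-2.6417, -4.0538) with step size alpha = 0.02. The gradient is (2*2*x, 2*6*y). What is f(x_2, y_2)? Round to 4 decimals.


Gradient descent on f(x,y) = 2*x^2 + 6*y^2.
Starting point: (-2.6417, -4.0538), alpha = 0.02
Step 1: grad_x = 2*2*-2.6417 = -10.5668, grad_y = 2*6*-4.0538 = -48.6456
  x_1 = -2.6417 - 0.02*-10.5668 = -2.4304
  y_1 = -4.0538 - 0.02*-48.6456 = -3.0809
Step 2: grad_x = 2*2*-2.4304 = -9.7215, grad_y = 2*6*-3.0809 = -36.9707
  x_2 = -2.4304 - 0.02*-9.7215 = -2.2359
  y_2 = -3.0809 - 0.02*-36.9707 = -2.3415
f(-2.2359, -2.3415) = 2*(-2.2359)^2 + 6*(-2.3415)^2 = 42.8938


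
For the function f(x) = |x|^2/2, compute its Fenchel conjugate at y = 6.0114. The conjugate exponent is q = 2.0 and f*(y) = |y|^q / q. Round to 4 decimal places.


The conjugate exponent q satisfies 1/p + 1/q = 1.
p = 2, so q = 2/(2 - 1) = 2.0
|y|^q = 6.0114^2.0 = 36.1369
f*(6.0114) = 36.1369 / 2.0 = 18.0685


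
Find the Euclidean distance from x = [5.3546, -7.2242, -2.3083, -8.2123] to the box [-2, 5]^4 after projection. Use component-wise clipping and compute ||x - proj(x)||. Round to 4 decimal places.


Project each component onto [-2, 5].
clip(5.3546) = 5.0, clip(-7.2242) = -2.0, clip(-2.3083) = -2.0, clip(-8.2123) = -2.0
Projection = [5.0, -2.0, -2.0, -2.0]
Squared diffs: [0.1257, 27.2923, 0.095, 38.5927]
Distance = sqrt(66.1057) = 8.1305


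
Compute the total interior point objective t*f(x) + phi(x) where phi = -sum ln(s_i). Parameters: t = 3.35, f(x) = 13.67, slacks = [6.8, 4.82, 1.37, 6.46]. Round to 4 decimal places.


Step 1: Compute log-barrier.
ln values: [1.9169, 1.5728, 0.3148, 1.8656]
phi = -(1.9169 + 1.5728 + 0.3148 + 1.8656) = -5.6701
Step 2: Compute augmented objective.
t*f(x) = 3.35*13.67 = 45.7945
Total = 45.7945 - 5.6701 = 40.1244


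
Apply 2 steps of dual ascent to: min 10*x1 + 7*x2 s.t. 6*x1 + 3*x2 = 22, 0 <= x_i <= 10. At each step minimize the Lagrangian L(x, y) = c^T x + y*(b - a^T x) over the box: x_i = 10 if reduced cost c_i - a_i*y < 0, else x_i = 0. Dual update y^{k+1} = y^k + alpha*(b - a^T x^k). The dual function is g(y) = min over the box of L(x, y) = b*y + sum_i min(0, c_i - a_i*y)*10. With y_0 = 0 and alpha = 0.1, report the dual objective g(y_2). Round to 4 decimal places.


Dual ascent for LP: min 10*x1 + 7*x2, 6*x1 + 3*x2 = 22, 0 <= x_i <= 10
Step 1: y^k = 0.0, reduced costs: (10.0, 7.0)
  x^k = (0.0, 0.0), subgradient = b - a^T x = 22.0
  y^{k+1} = 0.0 + 0.1*22.0 = 2.2
Step 2: y^k = 2.2, reduced costs: (-3.2, 0.4)
  x^k = (10.0, 0.0), subgradient = b - a^T x = -38.0
  y^{k+1} = 2.2 + 0.1*-38.0 = -1.6
Dual objective at y_2 = -1.6: reduced costs (19.6, 11.8), box minimizer x = (0.0, 0.0)
g(y_2) = b*y + (c1 - a1*y)*x1 + (c2 - a2*y)*x2 = 22*(-1.6) + 19.6*0.0 + 11.8*0.0 = -35.2 + 0.0 + 0.0 = -35.2


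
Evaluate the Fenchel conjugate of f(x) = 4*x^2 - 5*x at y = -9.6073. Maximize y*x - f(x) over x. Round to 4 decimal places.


f*(y) = sup_x {y*x - a*x^2 - b*x} = sup_x {(y-b)*x - a*x^2}
FOC: (y - b) - 2a*x = 0 => x* = (y - b)/(2a)
x* = (-9.6073 + 5)/(2*4) = -0.5759
f*(-9.6073) = (y-b)^2/(4a) = (-9.6073 + 5)^2/(4*4)
= 21.2272/16 = 1.3267


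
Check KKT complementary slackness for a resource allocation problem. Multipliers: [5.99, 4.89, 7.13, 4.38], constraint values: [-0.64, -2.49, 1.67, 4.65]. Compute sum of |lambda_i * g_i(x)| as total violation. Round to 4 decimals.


KKT complementary slackness check:
lambda_1 * g_1 = 5.99 * -0.64 = -3.8336
lambda_2 * g_2 = 4.89 * -2.49 = -12.1761
lambda_3 * g_3 = 7.13 * 1.67 = 11.9071
lambda_4 * g_4 = 4.38 * 4.65 = 20.367
Total violation = 3.8336 + 12.1761 + 11.9071 + 20.367 = 48.2838


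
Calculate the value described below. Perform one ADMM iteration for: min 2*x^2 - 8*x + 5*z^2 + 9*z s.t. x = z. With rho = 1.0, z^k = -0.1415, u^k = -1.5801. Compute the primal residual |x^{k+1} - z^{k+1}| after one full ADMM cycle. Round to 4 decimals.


ADMM iteration with rho = 1.0, z^k = -0.1415, u^k = -1.5801
Step 1: x-update.
Minimize 2*x^2 - 8*x + (1.0/2)*(x + 0.1415 - 1.5801)^2
FOC: (2*2 + 1.0)*x = 8 + 1.0*(-0.1415 + 1.5801)
x^{k+1} = 1.8877
Step 2: z-update.
Minimize 5*z^2 + 9*z + (1.0/2)*(1.8877 - z - 1.5801)^2
FOC: (2*5 + 1.0)*z = -9 + 1.0*(1.8877 - 1.5801)
z^{k+1} = -0.7902
Step 3: u-update.
u^{k+1} = -1.5801 + 1.8877 + 0.7902 = 1.0978
Step 4: Primal residual = |1.8877 + 0.7902| = 2.6779


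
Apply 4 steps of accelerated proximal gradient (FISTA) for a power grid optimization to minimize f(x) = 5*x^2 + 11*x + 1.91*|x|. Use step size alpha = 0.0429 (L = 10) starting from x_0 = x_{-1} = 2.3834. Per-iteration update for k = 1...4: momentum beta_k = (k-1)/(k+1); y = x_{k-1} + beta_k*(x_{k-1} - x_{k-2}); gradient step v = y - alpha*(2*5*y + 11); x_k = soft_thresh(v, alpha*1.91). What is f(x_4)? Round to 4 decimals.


FISTA on f(x) = 5*x^2 + 11*x + 1.91*|x|
L = 10, alpha = 0.0429
Iteration 1: beta = 0.0, y = 2.3834 + 0.0*(2.3834 - 2.3834) = 2.3834
  grad(y) = 34.834, v = y - alpha*grad = 0.889
  prox(v) = soft_thresh(0.889, 0.0819) = 0.8071
Iteration 2: beta = 0.3333, y = 0.8071 + 0.3333*(0.8071 - 2.3834) = 0.2816
  grad(y) = 13.8164, v = y - alpha*grad = -0.3111
  prox(v) = soft_thresh(-0.3111, 0.0819) = -0.2291
Iteration 3: beta = 0.5, y = -0.2291 + 0.5*(-0.2291 - 0.8071) = -0.7473
  grad(y) = 3.5274, v = y - alpha*grad = -0.8986
  prox(v) = soft_thresh(-0.8986, 0.0819) = -0.8166
Iteration 4: beta = 0.6, y = -0.8166 + 0.6*(-0.8166 + 0.2291) = -1.1691
  grad(y) = -0.6914, v = y - alpha*grad = -1.1395
  prox(v) = soft_thresh(-1.1395, 0.0819) = -1.0575
f(x_4) = 5*(-1.0575)^2 + 11*(-1.0575) + 1.91*|-1.0575| = -4.0211


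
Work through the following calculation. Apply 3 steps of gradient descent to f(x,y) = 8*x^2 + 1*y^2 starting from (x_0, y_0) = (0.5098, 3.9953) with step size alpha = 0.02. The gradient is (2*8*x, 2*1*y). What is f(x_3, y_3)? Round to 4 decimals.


Gradient descent on f(x,y) = 8*x^2 + 1*y^2.
Starting point: (0.5098, 3.9953), alpha = 0.02
Step 1: grad_x = 2*8*0.5098 = 8.1568, grad_y = 2*1*3.9953 = 7.9906
  x_1 = 0.5098 - 0.02*8.1568 = 0.3467
  y_1 = 3.9953 - 0.02*7.9906 = 3.8355
Step 2: grad_x = 2*8*0.3467 = 5.5466, grad_y = 2*1*3.8355 = 7.671
  x_2 = 0.3467 - 0.02*5.5466 = 0.2357
  y_2 = 3.8355 - 0.02*7.671 = 3.6821
Step 3: grad_x = 2*8*0.2357 = 3.7717, grad_y = 2*1*3.6821 = 7.3641
  x_3 = 0.2357 - 0.02*3.7717 = 0.1603
  y_3 = 3.6821 - 0.02*7.3641 = 3.5348
f(0.1603, 3.5348) = 8*0.1603^2 + 1*3.5348^2 = 12.7003


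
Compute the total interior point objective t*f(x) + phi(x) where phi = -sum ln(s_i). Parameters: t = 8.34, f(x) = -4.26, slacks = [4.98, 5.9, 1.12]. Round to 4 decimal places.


Step 1: Compute log-barrier.
ln values: [1.6054, 1.775, 0.1133]
phi = -(1.6054 + 1.775 + 0.1133) = -3.4937
Step 2: Compute augmented objective.
t*f(x) = 8.34*-4.26 = -35.5284
Total = -35.5284 - 3.4937 = -39.0221


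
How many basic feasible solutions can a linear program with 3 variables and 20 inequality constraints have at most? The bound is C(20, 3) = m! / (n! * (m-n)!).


Each vertex corresponds to some choice of n active constraints out of m, so the number of vertices is at most C(m, n) = m! / (n!(m-n)!).
m = 20, n = 3
Numerator: 20 * 19 * 18
Denominator: 3! = 6
C(20, 3) = 1140


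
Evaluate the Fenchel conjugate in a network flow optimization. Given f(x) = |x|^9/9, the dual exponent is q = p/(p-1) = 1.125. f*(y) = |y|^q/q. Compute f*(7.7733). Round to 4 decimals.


The conjugate exponent q satisfies 1/p + 1/q = 1.
p = 9, so q = 9/(9 - 1) = 1.125
|y|^q = 7.7733^1.125 = 10.0446
f*(7.7733) = 10.0446 / 1.125 = 8.9285


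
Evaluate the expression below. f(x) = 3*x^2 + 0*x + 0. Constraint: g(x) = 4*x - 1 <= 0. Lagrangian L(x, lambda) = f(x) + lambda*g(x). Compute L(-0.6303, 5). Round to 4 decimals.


Step 1: Evaluate f(x).
f(-0.6303) = 3*(-0.6303)^2 + 0*(-0.6303) + 0 = 1.1918
Step 2: Evaluate g(x).
g(-0.6303) = 4*-0.6303 - 1 = -3.5212
Step 3: Compute Lagrangian.
L = 1.1918 + 5*-3.5212 = -16.4142


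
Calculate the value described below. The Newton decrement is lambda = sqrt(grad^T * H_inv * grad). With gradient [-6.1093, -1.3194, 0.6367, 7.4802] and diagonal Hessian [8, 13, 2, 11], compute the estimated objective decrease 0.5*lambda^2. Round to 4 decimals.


Step 1: H is diagonal, so H^(-1) * g = [-0.7637, -0.1015, 0.3184, 0.68].
Step 2: g^T H^(-1) g = sum_i g_i^2 / H_ii
  = (-6.1093)^2/8 + (-1.3194)^2/13 + (0.6367)^2/2 + (7.4802)^2/11
  = 4.6654 + 0.1339 + 0.2027 + 5.0867 = 10.0887
Step 3: Objective decrease = 0.5 * g^T H^(-1) g = 5.0444


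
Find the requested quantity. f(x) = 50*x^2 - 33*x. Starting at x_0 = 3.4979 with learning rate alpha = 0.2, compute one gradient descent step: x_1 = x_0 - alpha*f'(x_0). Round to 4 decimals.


We compute the gradient at x_0 and apply the update.
f'(x) = 100*x - 33
f'(3.4979) = 100*3.4979 - 33 = 316.79
x_1 = 3.4979 - 0.2*316.79 = -59.8601


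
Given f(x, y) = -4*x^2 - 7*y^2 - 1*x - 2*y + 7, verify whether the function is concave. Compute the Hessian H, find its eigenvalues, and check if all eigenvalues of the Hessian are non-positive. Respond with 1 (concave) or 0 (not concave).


The Hessian of f(x,y) = -4*x^2 - 7*y^2 - 1*x - 2*y + 7 is:
H = [[-8, 0], [0, -14]]
Trace = -8 - 14 = -22
Determinant = -8*-14 - (0)^2 = 112
Discriminant = (-22)^2 - 4*112 = 36.0
Eigenvalues: lambda_1 = -14.0, lambda_2 = -8.0
The function is concave.

1


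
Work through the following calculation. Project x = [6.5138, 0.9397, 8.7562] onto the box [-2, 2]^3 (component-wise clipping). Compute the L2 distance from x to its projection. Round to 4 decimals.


Project each component onto [-2, 2].
clip(6.5138) = 2.0, clip(0.9397) = 0.9397, clip(8.7562) = 2.0
Projection = [2.0, 0.9397, 2.0]
Squared diffs: [20.3744, 0.0, 45.6462]
Distance = sqrt(66.0206) = 8.1253


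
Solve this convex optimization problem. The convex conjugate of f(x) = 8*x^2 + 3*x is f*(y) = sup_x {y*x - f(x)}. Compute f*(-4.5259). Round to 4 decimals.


f*(y) = sup_x {y*x - a*x^2 - b*x} = sup_x {(y-b)*x - a*x^2}
FOC: (y - b) - 2a*x = 0 => x* = (y - b)/(2a)
x* = (-4.5259 - 3)/(2*8) = -0.4704
f*(-4.5259) = (y-b)^2/(4a) = (-4.5259 - 3)^2/(4*8)
= 56.6392/32 = 1.77


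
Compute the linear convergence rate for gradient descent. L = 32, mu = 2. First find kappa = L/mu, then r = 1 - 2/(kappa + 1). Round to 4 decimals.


Step 1: Compute the condition number.
kappa = L/mu = 32/2 = 16.0
Step 2: Compute the convergence rate.
r = 1 - 2/(kappa + 1) = 1 - 2*mu/(L + mu) = (L - mu)/(L + mu) = 30/34 = 0.8824


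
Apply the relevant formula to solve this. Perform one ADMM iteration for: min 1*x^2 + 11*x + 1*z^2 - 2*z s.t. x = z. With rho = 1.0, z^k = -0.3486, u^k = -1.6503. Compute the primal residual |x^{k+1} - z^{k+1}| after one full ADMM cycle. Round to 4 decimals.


ADMM iteration with rho = 1.0, z^k = -0.3486, u^k = -1.6503
Step 1: x-update.
Minimize 1*x^2 + 11*x + (1.0/2)*(x + 0.3486 - 1.6503)^2
FOC: (2*1 + 1.0)*x = -11 + 1.0*(-0.3486 + 1.6503)
x^{k+1} = -3.2328
Step 2: z-update.
Minimize 1*z^2 - 2*z + (1.0/2)*(-3.2328 - z - 1.6503)^2
FOC: (2*1 + 1.0)*z = 2 + 1.0*(-3.2328 - 1.6503)
z^{k+1} = -0.961
Step 3: u-update.
u^{k+1} = -1.6503 - 3.2328 + 0.961 = -3.922
Step 4: Primal residual = |-3.2328 + 0.961| = 2.2717


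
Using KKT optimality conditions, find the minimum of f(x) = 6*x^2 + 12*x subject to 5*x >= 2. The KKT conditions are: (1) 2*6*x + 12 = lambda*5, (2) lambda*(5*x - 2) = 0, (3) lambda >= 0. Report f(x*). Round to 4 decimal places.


Step 1: Try lambda = 0 (constraint inactive).
x_unc = -12/(2*6) = -1.0
Check: 5*-1.0 = -5.0 < 2 -- violated!
Step 2: Constraint must be active: 5*x = 2
x* = 2/5 = 0.4
lambda = (2*6*0.4 + 12)/5 = 3.36
Step 3: Compute optimal value.
f(x*) = 6*0.4^2 + 12*0.4 = 5.76


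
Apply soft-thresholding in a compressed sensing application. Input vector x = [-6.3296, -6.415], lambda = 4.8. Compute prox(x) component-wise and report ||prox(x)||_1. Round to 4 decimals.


Soft-thresholding with lambda = 4.8:
prox(-6.3296) = sign(-6.3296)*max(|-6.3296| - 4.8, 0) = -1.5296
prox(-6.415) = sign(-6.415)*max(|-6.415| - 4.8, 0) = -1.615
prox(x) = [-1.5296, -1.615]
||prox(x)||_1 = 1.5296 + 1.615 = 3.1446


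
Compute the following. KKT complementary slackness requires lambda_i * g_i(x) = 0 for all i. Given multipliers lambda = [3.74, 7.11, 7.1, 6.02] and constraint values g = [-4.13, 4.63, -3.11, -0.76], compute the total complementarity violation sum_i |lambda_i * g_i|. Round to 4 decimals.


KKT complementary slackness check:
lambda_1 * g_1 = 3.74 * -4.13 = -15.4462
lambda_2 * g_2 = 7.11 * 4.63 = 32.9193
lambda_3 * g_3 = 7.1 * -3.11 = -22.081
lambda_4 * g_4 = 6.02 * -0.76 = -4.5752
Total violation = 15.4462 + 32.9193 + 22.081 + 4.5752 = 75.0217


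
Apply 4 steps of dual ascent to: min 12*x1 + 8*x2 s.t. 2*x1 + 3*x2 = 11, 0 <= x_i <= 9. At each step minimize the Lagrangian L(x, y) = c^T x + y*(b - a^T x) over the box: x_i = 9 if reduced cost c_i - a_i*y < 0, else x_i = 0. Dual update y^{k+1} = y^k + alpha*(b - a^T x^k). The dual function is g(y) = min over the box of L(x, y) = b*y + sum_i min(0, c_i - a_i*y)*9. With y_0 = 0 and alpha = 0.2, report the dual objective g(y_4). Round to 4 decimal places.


Dual ascent for LP: min 12*x1 + 8*x2, 2*x1 + 3*x2 = 11, 0 <= x_i <= 9
Step 1: y^k = 0.0, reduced costs: (12.0, 8.0)
  x^k = (0.0, 0.0), subgradient = b - a^T x = 11.0
  y^{k+1} = 0.0 + 0.2*11.0 = 2.2
Step 2: y^k = 2.2, reduced costs: (7.6, 1.4)
  x^k = (0.0, 0.0), subgradient = b - a^T x = 11.0
  y^{k+1} = 2.2 + 0.2*11.0 = 4.4
Step 3: y^k = 4.4, reduced costs: (3.2, -5.2)
  x^k = (0.0, 9.0), subgradient = b - a^T x = -16.0
  y^{k+1} = 4.4 + 0.2*-16.0 = 1.2
Step 4: y^k = 1.2, reduced costs: (9.6, 4.4)
  x^k = (0.0, 0.0), subgradient = b - a^T x = 11.0
  y^{k+1} = 1.2 + 0.2*11.0 = 3.4
Dual objective at y_4 = 3.4: reduced costs (5.2, -2.2), box minimizer x = (0.0, 9.0)
g(y_4) = b*y + (c1 - a1*y)*x1 + (c2 - a2*y)*x2 = 11*3.4 + 5.2*0.0 + (-2.2)*9.0 = 37.4 + 0.0 - 19.8 = 17.6


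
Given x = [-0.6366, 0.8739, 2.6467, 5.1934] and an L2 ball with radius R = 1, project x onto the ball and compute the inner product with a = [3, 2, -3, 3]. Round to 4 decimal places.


Step 1: Compute ||x|| (intermediates to 6 decimals).
||x|| = sqrt((-0.6366)^2 + 0.8739^2 + 2.6467^2 + 5.1934^2) = 5.928354
Step 2: Project.
Since ||x|| > R, scale = R/||x|| = 1/5.928354 = 0.168681, proj(x) = scale * x
proj(x) = [-0.107382, 0.14741, 0.446448, 0.876028]
Step 3: Dot product.
a^T * proj(x) = 3*(-0.107382) + 2*0.14741 - 3*0.446448 + 3*0.876028 = 1.2614


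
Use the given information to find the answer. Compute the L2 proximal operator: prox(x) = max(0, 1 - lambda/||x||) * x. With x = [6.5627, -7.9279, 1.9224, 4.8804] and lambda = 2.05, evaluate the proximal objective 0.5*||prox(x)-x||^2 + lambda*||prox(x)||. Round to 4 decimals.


Step 1: Compute ||x||.
||x|| = 11.5514
Step 2: Compute scaling factor.
scale = max(0, 1 - 2.05/11.5514) = 0.8225
Step 3: prox(x) = [5.398, -6.521, 1.5812, 4.0143]
||prox(x)|| = 9.5014
Step 4: Proximal objective.
0.5*||prox-x||^2 = 2.1013
lambda*||prox|| = 19.4779
Total = 21.5791


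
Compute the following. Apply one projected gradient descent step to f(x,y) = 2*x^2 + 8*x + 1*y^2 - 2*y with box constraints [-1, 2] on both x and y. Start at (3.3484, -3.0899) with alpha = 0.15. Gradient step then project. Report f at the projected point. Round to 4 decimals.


Step 1: Compute gradient at (3.3484, -3.0899).
grad_x = 2*2*3.3484 + 8 = 21.3936
grad_y = 2*1*-3.0899 - 2 = -8.1798
Step 2: Gradient step.
x_raw = 3.3484 - 0.15*21.3936 = 0.1394
y_raw = -3.0899 - 0.15*-8.1798 = -1.8629
Step 3: Project onto [-1, 2].
x_proj = clip(0.1394) = 0.1394
y_proj = clip(-1.8629) = -1.0
Step 4: Evaluate f.
f(0.1394, -1.0) = 4.1537


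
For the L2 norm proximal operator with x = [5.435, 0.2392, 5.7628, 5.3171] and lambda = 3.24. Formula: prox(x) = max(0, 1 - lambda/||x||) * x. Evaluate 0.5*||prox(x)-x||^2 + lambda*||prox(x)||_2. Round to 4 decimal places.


Step 1: Compute ||x||.
||x|| = 9.5435
Step 2: Compute scaling factor.
scale = max(0, 1 - 3.24/9.5435) = 0.6605
Step 3: prox(x) = [3.5898, 0.158, 3.8063, 3.5119]
||prox(x)|| = 6.3035
Step 4: Proximal objective.
0.5*||prox-x||^2 = 5.2488
lambda*||prox|| = 20.4233
Total = 25.672


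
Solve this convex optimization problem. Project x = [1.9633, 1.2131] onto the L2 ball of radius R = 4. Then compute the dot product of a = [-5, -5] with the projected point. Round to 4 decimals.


Step 1: Compute ||x|| (intermediates to 6 decimals).
||x|| = sqrt(1.9633^2 + 1.2131^2) = 2.307847
Step 2: Project.
Since ||x|| <= R, proj = x (no scaling needed).
proj(x) = [1.9633, 1.2131]
Step 3: Dot product.
a^T * proj(x) = -5*1.9633 - 5*1.2131 = -15.882


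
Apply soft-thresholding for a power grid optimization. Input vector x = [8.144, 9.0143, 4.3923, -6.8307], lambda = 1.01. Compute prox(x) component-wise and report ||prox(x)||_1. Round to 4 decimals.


Soft-thresholding with lambda = 1.01:
prox(8.144) = sign(8.144)*max(|8.144| - 1.01, 0) = 7.134
prox(9.0143) = sign(9.0143)*max(|9.0143| - 1.01, 0) = 8.0043
prox(4.3923) = sign(4.3923)*max(|4.3923| - 1.01, 0) = 3.3823
prox(-6.8307) = sign(-6.8307)*max(|-6.8307| - 1.01, 0) = -5.8207
prox(x) = [7.134, 8.0043, 3.3823, -5.8207]
||prox(x)||_1 = 7.134 + 8.0043 + 3.3823 + 5.8207 = 24.3413
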